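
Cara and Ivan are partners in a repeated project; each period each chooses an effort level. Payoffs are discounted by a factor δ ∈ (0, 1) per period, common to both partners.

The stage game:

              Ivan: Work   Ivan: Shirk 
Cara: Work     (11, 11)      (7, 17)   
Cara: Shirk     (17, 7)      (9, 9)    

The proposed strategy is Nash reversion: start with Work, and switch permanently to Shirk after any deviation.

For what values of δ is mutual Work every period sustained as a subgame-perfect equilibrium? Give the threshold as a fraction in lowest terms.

3/4

Under grim trigger the critical discount factor is (T−C)/(T−P) with T = 17, C = 11, P = 9.
δ* = (17−11)/(17−9) = 6/8 = 3/4.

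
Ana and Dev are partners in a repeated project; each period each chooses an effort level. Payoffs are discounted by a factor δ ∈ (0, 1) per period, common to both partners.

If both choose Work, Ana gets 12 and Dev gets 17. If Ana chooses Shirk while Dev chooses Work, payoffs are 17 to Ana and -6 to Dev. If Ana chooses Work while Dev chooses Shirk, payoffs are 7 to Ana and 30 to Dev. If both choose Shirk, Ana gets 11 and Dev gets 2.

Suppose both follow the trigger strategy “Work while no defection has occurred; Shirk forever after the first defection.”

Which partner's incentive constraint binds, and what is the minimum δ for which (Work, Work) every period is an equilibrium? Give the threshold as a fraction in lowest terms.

Ana; δ ≥ 5/6

Ana: cooperation gives 12 each period; deviation gives 17 once then 11 forever.
  12/(1−δ) ≥ 17 + 11δ/(1−δ) ⇒ δ ≥ 5/6.
Dev: cooperation gives 17 each period; deviation gives 30 once then 2 forever.
  δ ≥ 13/28.
Both must hold, so the binding constraint is Ana's: δ ≥ 5/6.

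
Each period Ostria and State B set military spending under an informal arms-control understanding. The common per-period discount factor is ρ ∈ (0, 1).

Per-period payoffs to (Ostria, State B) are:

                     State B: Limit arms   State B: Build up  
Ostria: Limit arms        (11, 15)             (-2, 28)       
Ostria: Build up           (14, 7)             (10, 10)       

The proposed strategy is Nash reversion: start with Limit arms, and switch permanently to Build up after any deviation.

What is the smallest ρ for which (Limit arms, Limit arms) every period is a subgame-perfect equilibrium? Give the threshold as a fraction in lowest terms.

3/4

Ostria's threshold: (14−11)/(14−10) = 3/4.
State B's threshold: (28−15)/(28−10) = 13/18.
3/4 > 13/18, so Ostria binds and ρ* = 3/4.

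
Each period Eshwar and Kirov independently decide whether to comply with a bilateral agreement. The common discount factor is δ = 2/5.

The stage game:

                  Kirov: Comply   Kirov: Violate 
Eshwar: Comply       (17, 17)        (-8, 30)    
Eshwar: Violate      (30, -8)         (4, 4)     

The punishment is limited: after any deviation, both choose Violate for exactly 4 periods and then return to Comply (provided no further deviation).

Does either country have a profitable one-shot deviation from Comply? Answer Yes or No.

Comparing payoff streams over the 5 periods until play realigns: cooperate → 17(1+δ+…+δ^4); deviate → 30 + 4(δ+…+δ^4).
Cooperation is sustained iff (17−4)(δ+…+δ^4) ≥ 30−17.
δ+…+δ^4 = 2/5·(1−(2/5)^4)/(1−2/5) = 0.6496, and (30−17)/(17−4) = 1.0000.
0.6496 < 1.0000, so cooperation is not sustainable.

Yes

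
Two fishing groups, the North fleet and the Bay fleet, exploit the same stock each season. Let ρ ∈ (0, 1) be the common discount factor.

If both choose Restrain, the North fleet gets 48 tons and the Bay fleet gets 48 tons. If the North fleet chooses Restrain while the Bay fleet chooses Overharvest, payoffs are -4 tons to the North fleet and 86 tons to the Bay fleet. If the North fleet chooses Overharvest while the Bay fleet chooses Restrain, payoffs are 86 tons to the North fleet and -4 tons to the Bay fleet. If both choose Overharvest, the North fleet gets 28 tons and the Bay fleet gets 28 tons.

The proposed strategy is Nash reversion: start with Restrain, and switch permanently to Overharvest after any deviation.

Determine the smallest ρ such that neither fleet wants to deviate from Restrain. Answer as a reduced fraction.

Cooperation forever yields 48 each period: 48/(1−ρ).
Deviating yields 86 once, then 28 forever: 86 + 28ρ/(1−ρ).
No profitable deviation requires 48/(1−ρ) ≥ 86 + 28ρ/(1−ρ).
Multiplying by (1−ρ): 48 ≥ 86(1−ρ) + 28ρ = 86 − 58ρ.
So 58ρ ≥ 38, i.e. ρ ≥ 38/58 = 19/29.

19/29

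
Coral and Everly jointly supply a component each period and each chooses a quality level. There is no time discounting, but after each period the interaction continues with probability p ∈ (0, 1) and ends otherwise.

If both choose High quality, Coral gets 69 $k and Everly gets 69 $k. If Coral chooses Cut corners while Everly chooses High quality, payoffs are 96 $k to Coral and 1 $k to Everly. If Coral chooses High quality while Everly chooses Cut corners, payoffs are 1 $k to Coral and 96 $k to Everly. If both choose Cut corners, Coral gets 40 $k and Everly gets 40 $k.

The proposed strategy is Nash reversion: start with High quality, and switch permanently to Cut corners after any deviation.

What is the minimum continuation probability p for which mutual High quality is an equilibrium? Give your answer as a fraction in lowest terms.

Expected cooperation value is 69 + p·69 + p²·69 + … = 69/(1−p); deviation gives 96 + p·40/(1−p).
69 ≥ 96(1−p) + 40p ⇒ 56p ≥ 27 ⇒ p ≥ 27/56.

27/56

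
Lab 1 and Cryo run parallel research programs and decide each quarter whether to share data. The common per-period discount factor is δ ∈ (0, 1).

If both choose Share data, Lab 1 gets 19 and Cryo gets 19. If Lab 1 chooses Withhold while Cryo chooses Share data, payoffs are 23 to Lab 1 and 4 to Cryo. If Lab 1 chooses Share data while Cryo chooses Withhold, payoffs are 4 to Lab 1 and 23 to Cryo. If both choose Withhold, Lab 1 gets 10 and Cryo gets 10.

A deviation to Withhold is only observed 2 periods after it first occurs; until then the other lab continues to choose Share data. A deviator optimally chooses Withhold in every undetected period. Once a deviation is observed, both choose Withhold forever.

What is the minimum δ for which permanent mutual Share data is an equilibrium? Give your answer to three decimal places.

The best deviation is to choose Withhold for all 2 undetected periods, earning 23 each, then 10 forever once detected.
Deviation value: 23(1−δ^2)/(1−δ) + 10δ^2/(1−δ); cooperation value: 19/(1−δ).
IC: 19 ≥ 23(1−δ^2) + 10δ^2 = 23 − 13δ^2.
So δ^2 ≥ 4/13, giving δ ≥ (4/13)^(1/2) ≈ 0.555.

0.555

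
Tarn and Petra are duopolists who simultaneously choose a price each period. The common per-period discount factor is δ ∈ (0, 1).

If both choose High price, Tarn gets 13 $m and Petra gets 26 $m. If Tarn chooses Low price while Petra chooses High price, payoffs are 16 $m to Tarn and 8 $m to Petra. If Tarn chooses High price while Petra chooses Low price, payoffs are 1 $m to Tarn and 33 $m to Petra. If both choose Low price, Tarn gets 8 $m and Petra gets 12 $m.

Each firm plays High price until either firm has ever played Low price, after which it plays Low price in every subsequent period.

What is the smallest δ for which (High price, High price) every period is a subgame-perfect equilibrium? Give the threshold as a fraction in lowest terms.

For Tarn: deviation gain 16−13 = 3, per-period punishment loss 13−8 = 5. IC gives δ ≥ 3/8.
For Petra: gain 7, loss 14 per period, so δ ≥ 7/21 = 1/3.
The tighter constraint is Tarn's, so cooperation needs δ ≥ 3/8.

3/8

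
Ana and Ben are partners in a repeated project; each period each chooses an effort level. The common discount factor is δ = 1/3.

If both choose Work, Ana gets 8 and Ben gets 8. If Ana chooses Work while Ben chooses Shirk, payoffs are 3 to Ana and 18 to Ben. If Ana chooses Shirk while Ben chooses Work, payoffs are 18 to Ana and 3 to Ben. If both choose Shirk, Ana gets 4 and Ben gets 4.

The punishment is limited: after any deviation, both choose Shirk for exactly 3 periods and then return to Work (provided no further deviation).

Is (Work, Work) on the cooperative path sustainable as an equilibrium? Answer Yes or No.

No

IC: δ+…+δ^3 ≥ (18−8)/(8−4) = 5/2.
At δ = 1/3: partial sum = 0.4815 < 2.5000. Cooperation not sustainable.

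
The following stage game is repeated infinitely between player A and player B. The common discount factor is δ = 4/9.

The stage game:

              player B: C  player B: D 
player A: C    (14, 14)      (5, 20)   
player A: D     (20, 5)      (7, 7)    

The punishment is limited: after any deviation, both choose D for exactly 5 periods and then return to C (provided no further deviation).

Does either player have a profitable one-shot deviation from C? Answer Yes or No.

Comparing payoff streams over the 6 periods until play realigns: cooperate → 14(1+δ+…+δ^5); deviate → 20 + 7(δ+…+δ^5).
Cooperation is sustained iff (14−7)(δ+…+δ^5) ≥ 20−14.
δ+…+δ^5 = 4/9·(1−(4/9)^5)/(1−4/9) = 0.7861, and (20−14)/(14−7) = 0.8571.
0.7861 < 0.8571, so cooperation is not sustainable.

Yes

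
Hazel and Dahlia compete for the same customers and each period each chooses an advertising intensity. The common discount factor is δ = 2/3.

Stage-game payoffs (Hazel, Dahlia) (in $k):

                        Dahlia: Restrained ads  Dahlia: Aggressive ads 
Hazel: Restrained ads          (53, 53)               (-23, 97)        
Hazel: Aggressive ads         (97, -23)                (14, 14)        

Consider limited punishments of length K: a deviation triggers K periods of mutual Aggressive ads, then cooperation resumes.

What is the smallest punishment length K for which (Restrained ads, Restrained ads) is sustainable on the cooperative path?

3

No profitable deviation requires (53−14)(δ+…+δ^K) ≥ 97−53, i.e. δ+…+δ^K ≥ 44/39 ≈ 1.1282.
With δ = 2/3, the partial sums are K=1: 0.6667, K=2: 1.1111, K=3: 1.4074.
K = 3 is the first length at which the sum reaches 1.1282.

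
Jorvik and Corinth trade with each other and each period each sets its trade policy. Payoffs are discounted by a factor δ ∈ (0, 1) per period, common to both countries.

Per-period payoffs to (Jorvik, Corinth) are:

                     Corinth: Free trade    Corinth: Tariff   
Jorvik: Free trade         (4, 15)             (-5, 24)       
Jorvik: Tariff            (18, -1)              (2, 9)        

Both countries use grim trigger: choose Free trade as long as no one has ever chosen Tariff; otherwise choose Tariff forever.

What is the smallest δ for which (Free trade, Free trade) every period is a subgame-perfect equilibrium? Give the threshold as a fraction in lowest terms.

7/8

Jorvik: cooperation gives 4 each period; deviation gives 18 once then 2 forever.
  4/(1−δ) ≥ 18 + 2δ/(1−δ) ⇒ δ ≥ 14/16 = 7/8.
Corinth: cooperation gives 15 each period; deviation gives 24 once then 9 forever.
  δ ≥ 9/15 = 3/5.
Both must hold, so the binding constraint is Jorvik's: δ ≥ 7/8.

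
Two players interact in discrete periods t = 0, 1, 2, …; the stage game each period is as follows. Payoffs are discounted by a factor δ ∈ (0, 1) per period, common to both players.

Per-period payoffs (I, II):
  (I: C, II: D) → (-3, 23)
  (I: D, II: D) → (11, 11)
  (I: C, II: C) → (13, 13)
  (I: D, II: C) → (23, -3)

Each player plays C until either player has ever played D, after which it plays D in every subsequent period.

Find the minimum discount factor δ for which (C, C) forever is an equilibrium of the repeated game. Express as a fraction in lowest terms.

Cooperation forever yields 13 each period: 13/(1−δ).
Deviating yields 23 once, then 11 forever: 23 + 11δ/(1−δ).
No profitable deviation requires 13/(1−δ) ≥ 23 + 11δ/(1−δ).
Multiplying by (1−δ): 13 ≥ 23(1−δ) + 11δ = 23 − 12δ.
So 12δ ≥ 10, i.e. δ ≥ 10/12 = 5/6.

5/6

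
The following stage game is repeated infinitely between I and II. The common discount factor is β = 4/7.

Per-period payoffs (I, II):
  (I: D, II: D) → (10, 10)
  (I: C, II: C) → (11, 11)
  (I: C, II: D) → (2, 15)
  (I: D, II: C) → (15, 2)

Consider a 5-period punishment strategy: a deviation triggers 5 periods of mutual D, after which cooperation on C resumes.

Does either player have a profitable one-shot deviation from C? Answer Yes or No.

Yes

A one-shot deviation gives 15 now, then 10 for 5 periods, then back to 11.
Gain from deviating: (15−11) today; loss: (11−10) in each of the next 5 periods.
No-deviation condition: (11−10)(β+…+β^5) ≥ 15−11, i.e. β+…+β^5 ≥ 4.
At β = 4/7: β+…+β^5 = 1.2521 < 4.0000.
So cooperation is not sustainable.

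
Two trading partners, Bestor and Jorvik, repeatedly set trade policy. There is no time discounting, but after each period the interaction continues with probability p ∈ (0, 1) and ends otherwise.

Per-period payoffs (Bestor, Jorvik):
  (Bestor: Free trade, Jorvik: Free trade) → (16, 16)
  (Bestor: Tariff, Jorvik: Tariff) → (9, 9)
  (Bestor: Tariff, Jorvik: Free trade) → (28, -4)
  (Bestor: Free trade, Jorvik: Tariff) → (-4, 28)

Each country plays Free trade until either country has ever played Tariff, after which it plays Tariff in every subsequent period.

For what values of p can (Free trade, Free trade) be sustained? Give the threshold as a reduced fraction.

12/19

Expected cooperation value is 16 + p·16 + p²·16 + … = 16/(1−p); deviation gives 28 + p·9/(1−p).
16 ≥ 28(1−p) + 9p ⇒ 19p ≥ 12 ⇒ p ≥ 12/19.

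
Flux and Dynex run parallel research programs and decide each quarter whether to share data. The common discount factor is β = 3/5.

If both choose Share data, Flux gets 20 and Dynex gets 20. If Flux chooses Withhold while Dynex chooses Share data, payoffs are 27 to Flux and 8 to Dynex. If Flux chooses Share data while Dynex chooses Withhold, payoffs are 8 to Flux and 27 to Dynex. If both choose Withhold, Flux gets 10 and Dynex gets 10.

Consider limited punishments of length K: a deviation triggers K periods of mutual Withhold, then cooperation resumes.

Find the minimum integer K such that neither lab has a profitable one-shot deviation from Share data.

2

IC: β(1−β^K)/(1−β) ≥ (27−20)/(20−10) = 7/10.
With β = 3/5: need 1 − β^K ≥ 7/10·(1−3/5)/(3/5), i.e. β^K ≤ 0.5333.
Since (3/5)^1 = 0.6000 and (3/5)^2 = 0.3600, the smallest such K is 2.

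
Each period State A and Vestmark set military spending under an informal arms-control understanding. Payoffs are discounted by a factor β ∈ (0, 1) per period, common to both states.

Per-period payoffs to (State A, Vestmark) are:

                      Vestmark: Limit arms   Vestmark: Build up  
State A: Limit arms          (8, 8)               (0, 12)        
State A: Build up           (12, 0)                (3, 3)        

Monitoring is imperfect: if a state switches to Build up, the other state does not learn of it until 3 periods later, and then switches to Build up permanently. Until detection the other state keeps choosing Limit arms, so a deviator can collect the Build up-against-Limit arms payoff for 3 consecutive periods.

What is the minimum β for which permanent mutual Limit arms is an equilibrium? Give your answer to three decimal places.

Deviating for the 3 undetected periods gains 12−8 = 4 per period over cooperation, then loses 8−3 = 5 per period forever once punishment starts.
Gain: 4(1 + β + … + β^2); loss: 5·β^3/(1−β).
No profitable deviation ⇔ 4(1−β^3) ≤ 5·β^3, i.e. β^3 ≥ 4/(4+5) = 4/9.
Hence β ≥ (4/9)^(1/3) ≈ 0.763.

0.763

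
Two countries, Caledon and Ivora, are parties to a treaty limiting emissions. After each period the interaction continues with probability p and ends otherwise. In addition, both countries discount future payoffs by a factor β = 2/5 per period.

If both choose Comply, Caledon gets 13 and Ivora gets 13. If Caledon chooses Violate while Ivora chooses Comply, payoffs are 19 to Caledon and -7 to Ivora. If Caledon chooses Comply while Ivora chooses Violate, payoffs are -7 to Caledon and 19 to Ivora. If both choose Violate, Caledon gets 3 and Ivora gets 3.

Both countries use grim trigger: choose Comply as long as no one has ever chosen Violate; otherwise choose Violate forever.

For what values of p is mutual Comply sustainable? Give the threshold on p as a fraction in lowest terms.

Expected continuation weight on next period's payoff is β·p = 2/5·p, which plays the role of the discount factor.
Cooperation requires 2/5·p ≥ (19−13)/(19−3) = 3/8, hence p ≥ 15/16.

15/16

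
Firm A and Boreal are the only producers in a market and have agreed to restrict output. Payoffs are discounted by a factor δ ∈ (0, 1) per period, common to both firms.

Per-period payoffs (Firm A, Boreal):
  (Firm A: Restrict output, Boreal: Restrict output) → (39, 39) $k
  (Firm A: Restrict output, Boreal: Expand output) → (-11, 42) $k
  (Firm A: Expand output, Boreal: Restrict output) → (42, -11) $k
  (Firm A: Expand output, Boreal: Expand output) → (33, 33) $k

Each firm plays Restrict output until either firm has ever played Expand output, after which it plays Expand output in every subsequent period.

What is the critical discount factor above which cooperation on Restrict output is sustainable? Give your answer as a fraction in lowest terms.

Under grim trigger the critical discount factor is (T−C)/(T−P) with T = 42, C = 39, P = 33.
δ* = (42−39)/(42−33) = 3/9 = 1/3.

1/3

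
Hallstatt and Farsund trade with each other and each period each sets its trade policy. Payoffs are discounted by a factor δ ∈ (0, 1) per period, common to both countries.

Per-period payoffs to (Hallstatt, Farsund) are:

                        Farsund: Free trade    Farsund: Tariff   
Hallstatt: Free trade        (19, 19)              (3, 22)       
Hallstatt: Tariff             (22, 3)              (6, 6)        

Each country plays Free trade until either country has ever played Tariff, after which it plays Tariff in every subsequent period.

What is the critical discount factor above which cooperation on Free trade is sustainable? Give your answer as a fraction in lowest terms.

Cooperation forever yields 19 each period: 19/(1−δ).
Deviating yields 22 once, then 6 forever: 22 + 6δ/(1−δ).
No profitable deviation requires 19/(1−δ) ≥ 22 + 6δ/(1−δ).
Multiplying by (1−δ): 19 ≥ 22(1−δ) + 6δ = 22 − 16δ.
So 16δ ≥ 3, i.e. δ ≥ 3/16.

3/16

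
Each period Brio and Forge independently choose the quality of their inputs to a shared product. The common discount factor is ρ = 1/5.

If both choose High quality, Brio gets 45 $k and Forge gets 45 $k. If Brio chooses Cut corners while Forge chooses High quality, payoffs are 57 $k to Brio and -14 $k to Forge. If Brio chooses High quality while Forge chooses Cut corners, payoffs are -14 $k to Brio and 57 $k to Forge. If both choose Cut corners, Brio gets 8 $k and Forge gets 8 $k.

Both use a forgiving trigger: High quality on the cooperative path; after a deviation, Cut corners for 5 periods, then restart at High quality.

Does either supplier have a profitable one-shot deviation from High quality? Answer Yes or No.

Yes

Comparing payoff streams over the 6 periods until play realigns: cooperate → 45(1+ρ+…+ρ^5); deviate → 57 + 8(ρ+…+ρ^5).
Cooperation is sustained iff (45−8)(ρ+…+ρ^5) ≥ 57−45.
ρ+…+ρ^5 = 1/5·(1−(1/5)^5)/(1−1/5) = 0.2499, and (57−45)/(45−8) = 0.3243.
0.2499 < 0.3243, so cooperation is not sustainable.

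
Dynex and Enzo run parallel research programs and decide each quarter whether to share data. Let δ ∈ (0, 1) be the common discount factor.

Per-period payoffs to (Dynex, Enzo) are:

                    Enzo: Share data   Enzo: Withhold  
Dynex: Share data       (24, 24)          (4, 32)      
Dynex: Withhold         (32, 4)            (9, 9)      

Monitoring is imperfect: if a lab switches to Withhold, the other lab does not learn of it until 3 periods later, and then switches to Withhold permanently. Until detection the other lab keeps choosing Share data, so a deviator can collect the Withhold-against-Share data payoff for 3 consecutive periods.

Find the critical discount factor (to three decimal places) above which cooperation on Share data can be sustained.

The best deviation is to choose Withhold for all 3 undetected periods, earning 32 each, then 9 forever once detected.
Deviation value: 32(1−δ^3)/(1−δ) + 9δ^3/(1−δ); cooperation value: 24/(1−δ).
IC: 24 ≥ 32(1−δ^3) + 9δ^3 = 32 − 23δ^3.
So δ^3 ≥ 8/23, giving δ ≥ (8/23)^(1/3) ≈ 0.703.

0.703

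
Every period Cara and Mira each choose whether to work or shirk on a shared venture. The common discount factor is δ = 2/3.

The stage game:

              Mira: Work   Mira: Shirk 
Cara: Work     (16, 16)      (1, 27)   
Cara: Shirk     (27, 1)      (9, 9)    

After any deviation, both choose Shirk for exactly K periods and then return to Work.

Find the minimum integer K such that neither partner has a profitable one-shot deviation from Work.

Need Σ_{k=1}^{K} δ^k ≥ (27−16)/(16−9) = 1.5714 at δ = 2/3.
At K = 3 the sum is 1.4074 < 1.5714; at K = 4 it is 1.6049 ≥ 1.5714.
So the minimum punishment length is K = 4.

4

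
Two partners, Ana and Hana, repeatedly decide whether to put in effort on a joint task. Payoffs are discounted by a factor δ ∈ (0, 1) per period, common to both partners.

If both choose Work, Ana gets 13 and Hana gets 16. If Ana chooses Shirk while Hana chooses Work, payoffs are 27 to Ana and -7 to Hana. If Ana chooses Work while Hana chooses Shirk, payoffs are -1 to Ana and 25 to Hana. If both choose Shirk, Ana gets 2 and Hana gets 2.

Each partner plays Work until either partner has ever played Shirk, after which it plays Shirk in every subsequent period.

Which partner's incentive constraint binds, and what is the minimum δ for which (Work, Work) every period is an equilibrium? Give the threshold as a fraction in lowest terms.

For Ana: deviation gain 27−13 = 14, per-period punishment loss 13−2 = 11. IC gives δ ≥ 14/25.
For Hana: gain 9, loss 14 per period, so δ ≥ 9/23.
The tighter constraint is Ana's, so cooperation needs δ ≥ 14/25.

Ana; δ ≥ 14/25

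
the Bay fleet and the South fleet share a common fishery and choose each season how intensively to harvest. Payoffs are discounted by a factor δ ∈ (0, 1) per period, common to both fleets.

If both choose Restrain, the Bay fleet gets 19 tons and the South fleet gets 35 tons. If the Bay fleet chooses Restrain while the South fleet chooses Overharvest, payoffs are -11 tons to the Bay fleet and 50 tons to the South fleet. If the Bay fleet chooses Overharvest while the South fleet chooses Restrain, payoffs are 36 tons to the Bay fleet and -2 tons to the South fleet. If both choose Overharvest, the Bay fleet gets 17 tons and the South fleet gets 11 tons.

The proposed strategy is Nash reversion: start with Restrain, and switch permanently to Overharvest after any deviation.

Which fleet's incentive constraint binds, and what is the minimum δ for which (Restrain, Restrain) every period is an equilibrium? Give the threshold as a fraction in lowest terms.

For the Bay fleet: deviation gain 36−19 = 17, per-period punishment loss 19−17 = 2. IC gives δ ≥ 17/19.
For the South fleet: gain 15, loss 24 per period, so δ ≥ 15/39 = 5/13.
The tighter constraint is the Bay fleet's, so cooperation needs δ ≥ 17/19.

the Bay fleet; δ ≥ 17/19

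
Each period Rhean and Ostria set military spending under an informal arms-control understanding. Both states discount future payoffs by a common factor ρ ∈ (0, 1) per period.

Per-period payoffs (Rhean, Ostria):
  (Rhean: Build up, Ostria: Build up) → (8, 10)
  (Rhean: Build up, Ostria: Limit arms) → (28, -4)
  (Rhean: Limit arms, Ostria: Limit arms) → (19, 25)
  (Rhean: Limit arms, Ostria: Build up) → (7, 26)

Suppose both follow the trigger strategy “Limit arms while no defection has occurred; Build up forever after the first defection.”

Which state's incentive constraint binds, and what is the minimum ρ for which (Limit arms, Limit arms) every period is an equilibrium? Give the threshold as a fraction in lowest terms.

Rhean: cooperation gives 19 each period; deviation gives 28 once then 8 forever.
  19/(1−ρ) ≥ 28 + 8ρ/(1−ρ) ⇒ ρ ≥ 9/20.
Ostria: cooperation gives 25 each period; deviation gives 26 once then 10 forever.
  ρ ≥ 1/16.
Both must hold, so the binding constraint is Rhean's: ρ ≥ 9/20.

Rhean; ρ ≥ 9/20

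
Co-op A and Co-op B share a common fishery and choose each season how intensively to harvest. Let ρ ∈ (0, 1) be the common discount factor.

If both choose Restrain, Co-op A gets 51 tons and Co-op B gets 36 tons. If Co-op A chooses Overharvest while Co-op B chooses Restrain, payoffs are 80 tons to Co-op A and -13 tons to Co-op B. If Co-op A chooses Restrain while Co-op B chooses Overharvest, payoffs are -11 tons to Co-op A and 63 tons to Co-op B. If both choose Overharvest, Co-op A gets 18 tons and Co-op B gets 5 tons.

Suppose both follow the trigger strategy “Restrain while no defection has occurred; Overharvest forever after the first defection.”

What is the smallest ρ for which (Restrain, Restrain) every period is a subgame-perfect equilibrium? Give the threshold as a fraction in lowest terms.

Co-op A: cooperation gives 51 each period; deviation gives 80 once then 18 forever.
  51/(1−ρ) ≥ 80 + 18ρ/(1−ρ) ⇒ ρ ≥ 29/62.
Co-op B: cooperation gives 36 each period; deviation gives 63 once then 5 forever.
  ρ ≥ 27/58.
Both must hold, so the binding constraint is Co-op A's: ρ ≥ 29/62.

29/62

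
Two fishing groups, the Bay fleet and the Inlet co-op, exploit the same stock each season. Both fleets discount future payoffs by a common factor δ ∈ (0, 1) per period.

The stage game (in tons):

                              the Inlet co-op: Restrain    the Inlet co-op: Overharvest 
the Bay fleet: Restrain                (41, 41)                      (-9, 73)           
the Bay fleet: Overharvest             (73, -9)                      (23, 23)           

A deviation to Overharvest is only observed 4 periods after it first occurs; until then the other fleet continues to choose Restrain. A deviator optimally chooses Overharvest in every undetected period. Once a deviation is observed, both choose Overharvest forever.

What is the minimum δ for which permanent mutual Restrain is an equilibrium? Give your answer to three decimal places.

0.894

Deviating for the 4 undetected periods gains 73−41 = 32 per period over cooperation, then loses 41−23 = 18 per period forever once punishment starts.
Gain: 32(1 + δ + … + δ^3); loss: 18·δ^4/(1−δ).
No profitable deviation ⇔ 32(1−δ^4) ≤ 18·δ^4, i.e. δ^4 ≥ 32/(32+18) = 16/25.
Hence δ ≥ (16/25)^(1/4) ≈ 0.894.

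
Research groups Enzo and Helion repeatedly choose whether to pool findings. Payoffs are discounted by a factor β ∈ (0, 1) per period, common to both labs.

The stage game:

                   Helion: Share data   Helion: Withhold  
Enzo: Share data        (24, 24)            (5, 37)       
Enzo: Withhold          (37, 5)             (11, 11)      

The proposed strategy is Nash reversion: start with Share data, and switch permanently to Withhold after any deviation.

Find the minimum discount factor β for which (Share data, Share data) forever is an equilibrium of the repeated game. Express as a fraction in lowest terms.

Cooperation forever yields 24 each period: 24/(1−β).
Deviating yields 37 once, then 11 forever: 37 + 11β/(1−β).
No profitable deviation requires 24/(1−β) ≥ 37 + 11β/(1−β).
Multiplying by (1−β): 24 ≥ 37(1−β) + 11β = 37 − 26β.
So 26β ≥ 13, i.e. β ≥ 13/26 = 1/2.

1/2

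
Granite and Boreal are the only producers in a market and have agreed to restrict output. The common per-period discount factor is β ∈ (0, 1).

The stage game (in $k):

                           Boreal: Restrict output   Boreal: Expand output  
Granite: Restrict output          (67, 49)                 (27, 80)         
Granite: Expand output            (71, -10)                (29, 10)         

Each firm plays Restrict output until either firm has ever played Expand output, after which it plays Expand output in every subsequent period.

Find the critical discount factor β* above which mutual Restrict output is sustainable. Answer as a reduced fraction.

31/70

For Granite: deviation gain 71−67 = 4, per-period punishment loss 67−29 = 38. IC gives β ≥ 4/42 = 2/21.
For Boreal: gain 31, loss 39 per period, so β ≥ 31/70.
The tighter constraint is Boreal's, so cooperation needs β ≥ 31/70.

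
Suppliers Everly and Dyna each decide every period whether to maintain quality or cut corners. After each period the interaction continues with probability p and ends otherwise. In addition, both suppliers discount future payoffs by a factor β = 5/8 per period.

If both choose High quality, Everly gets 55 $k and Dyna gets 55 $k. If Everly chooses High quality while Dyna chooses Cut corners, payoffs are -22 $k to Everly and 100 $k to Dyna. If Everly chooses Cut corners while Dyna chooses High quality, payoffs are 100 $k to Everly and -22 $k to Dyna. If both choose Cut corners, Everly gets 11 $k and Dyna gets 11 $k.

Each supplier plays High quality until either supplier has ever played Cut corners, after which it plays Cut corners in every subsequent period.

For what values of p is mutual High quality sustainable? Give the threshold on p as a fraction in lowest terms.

72/89

With continuation probability p and discount β, the effective per-period discount factor is βp.
Grim-trigger IC: βp ≥ (100−55)/(100−11) = 45/89.
So p ≥ (45/89)/(5/8) = 72/89.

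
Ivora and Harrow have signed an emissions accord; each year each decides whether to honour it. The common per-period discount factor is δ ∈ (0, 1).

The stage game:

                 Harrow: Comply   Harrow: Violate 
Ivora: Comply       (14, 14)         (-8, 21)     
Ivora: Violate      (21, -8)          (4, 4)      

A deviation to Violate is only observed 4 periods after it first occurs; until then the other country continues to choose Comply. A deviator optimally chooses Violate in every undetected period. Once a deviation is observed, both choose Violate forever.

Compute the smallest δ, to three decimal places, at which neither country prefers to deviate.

0.801

The best deviation is to choose Violate for all 4 undetected periods, earning 21 each, then 4 forever once detected.
Deviation value: 21(1−δ^4)/(1−δ) + 4δ^4/(1−δ); cooperation value: 14/(1−δ).
IC: 14 ≥ 21(1−δ^4) + 4δ^4 = 21 − 17δ^4.
So δ^4 ≥ 7/17, giving δ ≥ (7/17)^(1/4) ≈ 0.801.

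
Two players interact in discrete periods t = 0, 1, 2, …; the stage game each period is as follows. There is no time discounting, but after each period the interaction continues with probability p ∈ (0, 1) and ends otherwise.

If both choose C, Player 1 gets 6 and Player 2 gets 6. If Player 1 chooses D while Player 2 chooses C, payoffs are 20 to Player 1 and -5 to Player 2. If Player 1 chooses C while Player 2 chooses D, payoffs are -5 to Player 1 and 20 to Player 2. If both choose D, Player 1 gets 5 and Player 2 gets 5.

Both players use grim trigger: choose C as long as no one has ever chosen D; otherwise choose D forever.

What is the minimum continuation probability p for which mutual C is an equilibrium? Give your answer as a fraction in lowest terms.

With no time discounting, the continuation probability p plays the role of the discount factor.
Grim-trigger IC: 6/(1−p) ≥ 20 + 5p/(1−p) ⇒ p ≥ (20−6)/(20−5) = 14/15.

14/15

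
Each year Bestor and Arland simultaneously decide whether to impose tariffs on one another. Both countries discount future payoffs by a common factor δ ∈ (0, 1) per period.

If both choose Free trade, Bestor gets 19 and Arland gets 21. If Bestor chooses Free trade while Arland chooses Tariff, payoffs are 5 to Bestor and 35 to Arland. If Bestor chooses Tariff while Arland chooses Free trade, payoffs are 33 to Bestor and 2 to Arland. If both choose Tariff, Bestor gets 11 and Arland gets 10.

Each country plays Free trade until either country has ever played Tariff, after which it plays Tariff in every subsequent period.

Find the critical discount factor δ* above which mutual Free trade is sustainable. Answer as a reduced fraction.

7/11

Bestor: cooperation gives 19 each period; deviation gives 33 once then 11 forever.
  19/(1−δ) ≥ 33 + 11δ/(1−δ) ⇒ δ ≥ 14/22 = 7/11.
Arland: cooperation gives 21 each period; deviation gives 35 once then 10 forever.
  δ ≥ 14/25.
Both must hold, so the binding constraint is Bestor's: δ ≥ 7/11.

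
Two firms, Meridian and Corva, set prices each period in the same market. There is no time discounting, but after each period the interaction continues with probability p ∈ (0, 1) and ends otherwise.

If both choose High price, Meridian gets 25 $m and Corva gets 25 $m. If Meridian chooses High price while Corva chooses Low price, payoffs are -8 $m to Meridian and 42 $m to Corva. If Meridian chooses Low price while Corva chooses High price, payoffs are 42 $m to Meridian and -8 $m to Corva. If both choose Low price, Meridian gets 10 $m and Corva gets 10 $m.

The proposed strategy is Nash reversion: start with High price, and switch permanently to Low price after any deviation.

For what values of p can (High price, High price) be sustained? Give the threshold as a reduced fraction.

17/32

Expected cooperation value is 25 + p·25 + p²·25 + … = 25/(1−p); deviation gives 42 + p·10/(1−p).
25 ≥ 42(1−p) + 10p ⇒ 32p ≥ 17 ⇒ p ≥ 17/32.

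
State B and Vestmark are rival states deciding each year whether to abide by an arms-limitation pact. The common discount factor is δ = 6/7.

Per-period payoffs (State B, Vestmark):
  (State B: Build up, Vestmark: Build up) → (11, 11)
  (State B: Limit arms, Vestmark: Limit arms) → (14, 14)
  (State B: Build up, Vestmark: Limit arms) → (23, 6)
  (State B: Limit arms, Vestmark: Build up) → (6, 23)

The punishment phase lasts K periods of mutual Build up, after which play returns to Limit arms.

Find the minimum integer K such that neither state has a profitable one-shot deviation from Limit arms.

5

Need Σ_{k=1}^{K} δ^k ≥ (23−14)/(14−11) = 3.0000 at δ = 6/7.
At K = 4 the sum is 2.7613 < 3.0000; at K = 5 it is 3.2240 ≥ 3.0000.
So the minimum punishment length is K = 5.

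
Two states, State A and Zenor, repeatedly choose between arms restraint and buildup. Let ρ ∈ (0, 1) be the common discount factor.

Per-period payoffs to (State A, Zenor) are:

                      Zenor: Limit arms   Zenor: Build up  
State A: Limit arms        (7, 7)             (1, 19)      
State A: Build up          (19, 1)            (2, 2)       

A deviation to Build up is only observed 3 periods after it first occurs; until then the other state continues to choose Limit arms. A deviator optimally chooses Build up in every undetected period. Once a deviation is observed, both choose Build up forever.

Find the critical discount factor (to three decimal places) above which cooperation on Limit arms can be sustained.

A deviator earns 19 for 3 periods, then 2 forever; cooperating earns 7 forever. Multiplying the IC by (1−ρ):
7 ≥ 19(1−ρ^3) + 2ρ^3, so 17·ρ^3 ≥ 12 and ρ^3 ≥ 12/17.
ρ ≥ (12/17)^(1/3) ≈ 0.890.

0.890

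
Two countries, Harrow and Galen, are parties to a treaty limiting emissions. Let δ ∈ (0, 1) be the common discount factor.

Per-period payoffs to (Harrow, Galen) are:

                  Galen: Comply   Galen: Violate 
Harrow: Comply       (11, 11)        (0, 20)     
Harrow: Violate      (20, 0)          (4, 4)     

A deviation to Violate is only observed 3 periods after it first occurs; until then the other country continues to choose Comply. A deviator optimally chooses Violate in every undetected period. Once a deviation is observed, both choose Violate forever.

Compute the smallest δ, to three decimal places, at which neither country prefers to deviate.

A deviator earns 20 for 3 periods, then 4 forever; cooperating earns 11 forever. Multiplying the IC by (1−δ):
11 ≥ 20(1−δ^3) + 4δ^3, so 16·δ^3 ≥ 9 and δ^3 ≥ 9/16.
δ ≥ (9/16)^(1/3) ≈ 0.825.

0.825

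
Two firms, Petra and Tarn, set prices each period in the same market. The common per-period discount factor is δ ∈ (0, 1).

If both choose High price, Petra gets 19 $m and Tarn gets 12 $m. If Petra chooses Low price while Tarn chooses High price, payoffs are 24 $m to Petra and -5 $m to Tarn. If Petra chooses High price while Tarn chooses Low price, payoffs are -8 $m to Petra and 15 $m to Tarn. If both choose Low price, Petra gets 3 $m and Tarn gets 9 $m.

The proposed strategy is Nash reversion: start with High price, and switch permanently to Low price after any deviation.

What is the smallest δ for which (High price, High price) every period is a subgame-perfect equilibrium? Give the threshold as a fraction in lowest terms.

Petra's threshold: (24−19)/(24−3) = 5/21.
Tarn's threshold: (15−12)/(15−9) = 1/2.
5/21 < 1/2, so Tarn binds and δ* = 1/2.

1/2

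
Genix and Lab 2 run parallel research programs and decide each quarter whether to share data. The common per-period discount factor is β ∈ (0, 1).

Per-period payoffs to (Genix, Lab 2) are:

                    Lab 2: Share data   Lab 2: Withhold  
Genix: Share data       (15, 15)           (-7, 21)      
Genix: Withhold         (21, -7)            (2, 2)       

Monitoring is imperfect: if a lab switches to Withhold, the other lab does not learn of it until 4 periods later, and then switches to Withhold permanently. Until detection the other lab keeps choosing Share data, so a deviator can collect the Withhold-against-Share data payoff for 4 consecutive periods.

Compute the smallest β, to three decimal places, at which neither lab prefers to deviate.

A deviator earns 21 for 4 periods, then 2 forever; cooperating earns 15 forever. Multiplying the IC by (1−β):
15 ≥ 21(1−β^4) + 2β^4, so 19·β^4 ≥ 6 and β^4 ≥ 6/19.
β ≥ (6/19)^(1/4) ≈ 0.750.

0.750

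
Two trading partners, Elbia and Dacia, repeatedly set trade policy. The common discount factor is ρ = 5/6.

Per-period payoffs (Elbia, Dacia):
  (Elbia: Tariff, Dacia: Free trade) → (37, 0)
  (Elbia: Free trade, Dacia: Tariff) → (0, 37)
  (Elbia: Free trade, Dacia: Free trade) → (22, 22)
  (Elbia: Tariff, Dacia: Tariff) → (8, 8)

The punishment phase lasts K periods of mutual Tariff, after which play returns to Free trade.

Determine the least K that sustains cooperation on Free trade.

Need Σ_{k=1}^{K} ρ^k ≥ (37−22)/(22−8) = 1.0714 at ρ = 5/6.
At K = 1 the sum is 0.8333 < 1.0714; at K = 2 it is 1.5278 ≥ 1.0714.
So the minimum punishment length is K = 2.

2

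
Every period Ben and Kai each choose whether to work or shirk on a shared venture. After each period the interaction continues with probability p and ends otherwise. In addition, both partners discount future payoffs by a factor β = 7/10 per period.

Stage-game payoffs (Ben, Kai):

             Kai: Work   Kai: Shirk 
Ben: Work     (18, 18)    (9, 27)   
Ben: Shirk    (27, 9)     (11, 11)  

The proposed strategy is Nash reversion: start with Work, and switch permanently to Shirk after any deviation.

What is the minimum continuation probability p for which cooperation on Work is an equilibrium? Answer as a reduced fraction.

Expected continuation weight on next period's payoff is β·p = 7/10·p, which plays the role of the discount factor.
Cooperation requires 7/10·p ≥ (27−18)/(27−11) = 9/16, hence p ≥ 45/56.

45/56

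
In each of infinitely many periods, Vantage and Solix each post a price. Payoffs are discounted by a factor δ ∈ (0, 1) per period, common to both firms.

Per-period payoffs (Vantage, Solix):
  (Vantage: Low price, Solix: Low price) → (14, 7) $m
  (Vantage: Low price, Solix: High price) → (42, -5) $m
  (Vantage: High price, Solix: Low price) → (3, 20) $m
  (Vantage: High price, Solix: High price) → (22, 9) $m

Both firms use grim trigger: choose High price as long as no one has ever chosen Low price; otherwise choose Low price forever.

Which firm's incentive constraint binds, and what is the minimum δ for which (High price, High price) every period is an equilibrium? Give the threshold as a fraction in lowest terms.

Solix; δ ≥ 11/13

For Vantage: deviation gain 42−22 = 20, per-period punishment loss 22−14 = 8. IC gives δ ≥ 20/28 = 5/7.
For Solix: gain 11, loss 2 per period, so δ ≥ 11/13.
The tighter constraint is Solix's, so cooperation needs δ ≥ 11/13.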